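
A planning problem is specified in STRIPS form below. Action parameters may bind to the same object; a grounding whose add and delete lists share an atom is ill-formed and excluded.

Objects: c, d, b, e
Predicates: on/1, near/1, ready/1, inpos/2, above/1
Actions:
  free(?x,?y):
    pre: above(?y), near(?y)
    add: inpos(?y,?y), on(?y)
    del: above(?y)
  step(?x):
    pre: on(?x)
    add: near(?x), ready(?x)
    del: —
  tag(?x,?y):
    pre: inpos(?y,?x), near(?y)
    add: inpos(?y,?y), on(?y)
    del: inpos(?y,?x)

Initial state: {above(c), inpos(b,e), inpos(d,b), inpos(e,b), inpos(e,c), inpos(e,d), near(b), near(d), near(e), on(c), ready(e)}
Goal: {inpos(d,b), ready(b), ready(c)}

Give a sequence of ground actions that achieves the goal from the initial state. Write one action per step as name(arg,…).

step(c); tag(e,b); step(b)

1. step(c)  →  {above(c), inpos(b,e), inpos(d,b), inpos(e,b), inpos(e,c), inpos(e,d), near(b), near(c), near(d), near(e), on(c), ready(c), ready(e)}
2. tag(e,b)  →  {above(c), inpos(b,b), inpos(d,b), inpos(e,b), inpos(e,c), inpos(e,d), near(b), near(c), near(d), near(e), on(b), on(c), ready(c), ready(e)}
3. step(b)  →  {above(c), inpos(b,b), inpos(d,b), inpos(e,b), inpos(e,c), inpos(e,d), near(b), near(c), near(d), near(e), on(b), on(c), ready(b), ready(c), ready(e)}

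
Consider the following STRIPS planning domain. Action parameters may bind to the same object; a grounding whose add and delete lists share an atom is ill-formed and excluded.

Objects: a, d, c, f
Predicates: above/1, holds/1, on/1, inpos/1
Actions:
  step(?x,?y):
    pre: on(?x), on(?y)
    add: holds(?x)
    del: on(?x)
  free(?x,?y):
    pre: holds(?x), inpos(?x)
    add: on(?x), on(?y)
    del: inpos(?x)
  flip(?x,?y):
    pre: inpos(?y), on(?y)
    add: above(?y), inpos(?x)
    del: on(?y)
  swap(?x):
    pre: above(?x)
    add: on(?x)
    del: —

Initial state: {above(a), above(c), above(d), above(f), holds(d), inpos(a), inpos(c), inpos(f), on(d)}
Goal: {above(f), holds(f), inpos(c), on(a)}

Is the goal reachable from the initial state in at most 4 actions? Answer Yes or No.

1. swap(a)  →  {above(a), above(c), above(d), above(f), holds(d), inpos(a), inpos(c), inpos(f), on(a), on(d)}
2. swap(f)  →  {above(a), above(c), above(d), above(f), holds(d), inpos(a), inpos(c), inpos(f), on(a), on(d), on(f)}
3. step(f,a)  →  {above(a), above(c), above(d), above(f), holds(d), holds(f), inpos(a), inpos(c), inpos(f), on(a), on(d)}
optimal plan length = 3; 3 ≤ 4

Yes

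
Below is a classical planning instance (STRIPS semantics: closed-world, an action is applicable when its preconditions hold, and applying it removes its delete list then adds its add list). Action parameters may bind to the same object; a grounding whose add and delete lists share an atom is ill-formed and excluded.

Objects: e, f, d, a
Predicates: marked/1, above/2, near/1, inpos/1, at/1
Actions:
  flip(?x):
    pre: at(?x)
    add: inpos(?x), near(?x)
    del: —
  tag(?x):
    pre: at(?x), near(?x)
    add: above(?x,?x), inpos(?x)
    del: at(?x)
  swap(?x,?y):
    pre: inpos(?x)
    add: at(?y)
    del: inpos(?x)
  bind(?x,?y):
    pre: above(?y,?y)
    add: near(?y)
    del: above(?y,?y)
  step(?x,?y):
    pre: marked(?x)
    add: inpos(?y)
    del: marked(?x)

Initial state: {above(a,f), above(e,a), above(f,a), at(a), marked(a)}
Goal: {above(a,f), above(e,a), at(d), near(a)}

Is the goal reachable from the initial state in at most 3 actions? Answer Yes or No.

1. flip(a)  →  {above(a,f), above(e,a), above(f,a), at(a), inpos(a), marked(a), near(a)}
2. swap(a,d)  →  {above(a,f), above(e,a), above(f,a), at(a), at(d), marked(a), near(a)}
optimal plan length = 2; 2 ≤ 3

Yes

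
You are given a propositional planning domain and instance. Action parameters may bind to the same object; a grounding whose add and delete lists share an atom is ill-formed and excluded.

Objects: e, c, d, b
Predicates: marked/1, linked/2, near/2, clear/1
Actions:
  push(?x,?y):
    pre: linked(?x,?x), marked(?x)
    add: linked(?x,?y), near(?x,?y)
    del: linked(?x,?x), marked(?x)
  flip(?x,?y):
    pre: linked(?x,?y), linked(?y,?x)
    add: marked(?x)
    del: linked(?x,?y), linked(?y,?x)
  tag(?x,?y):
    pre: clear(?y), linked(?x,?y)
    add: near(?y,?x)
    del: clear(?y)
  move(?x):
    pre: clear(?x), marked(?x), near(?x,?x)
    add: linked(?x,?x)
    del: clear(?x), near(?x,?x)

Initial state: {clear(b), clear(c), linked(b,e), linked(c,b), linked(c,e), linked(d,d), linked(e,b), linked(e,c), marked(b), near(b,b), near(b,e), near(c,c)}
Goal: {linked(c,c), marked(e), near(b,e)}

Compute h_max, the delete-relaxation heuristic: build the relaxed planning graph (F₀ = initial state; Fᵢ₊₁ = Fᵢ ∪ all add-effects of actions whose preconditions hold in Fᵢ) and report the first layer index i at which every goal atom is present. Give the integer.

2

F0 = init (12 atoms)
F1 = F0 ∪ {linked(b,b), marked(c), marked(d), marked(e), near(b,c), near(c,e)}  (18 atoms)
F2 = F1 ∪ {linked(b,c), linked(b,d), linked(c,c), linked(d,b), linked(d,c), linked(d,e), near(b,d), near(d,b), near(d,c), near(d,e)}  (28 atoms)
goal ⊆ F2  ⇒  h_max = 2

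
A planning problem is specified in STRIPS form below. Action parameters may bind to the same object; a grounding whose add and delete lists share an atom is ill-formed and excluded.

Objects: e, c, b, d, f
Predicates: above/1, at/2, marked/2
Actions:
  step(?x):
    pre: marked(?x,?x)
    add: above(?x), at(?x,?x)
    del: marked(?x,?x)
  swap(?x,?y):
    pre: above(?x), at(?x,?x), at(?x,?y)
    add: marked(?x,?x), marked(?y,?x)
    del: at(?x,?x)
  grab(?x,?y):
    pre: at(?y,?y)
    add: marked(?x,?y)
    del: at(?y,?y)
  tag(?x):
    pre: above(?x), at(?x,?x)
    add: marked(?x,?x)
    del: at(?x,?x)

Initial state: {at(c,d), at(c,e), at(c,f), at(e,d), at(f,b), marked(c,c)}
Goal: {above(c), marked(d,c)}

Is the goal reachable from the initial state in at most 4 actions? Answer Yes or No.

1. step(c)  →  {above(c), at(c,c), at(c,d), at(c,e), at(c,f), at(e,d), at(f,b)}
2. swap(c,d)  →  {above(c), at(c,d), at(c,e), at(c,f), at(e,d), at(f,b), marked(c,c), marked(d,c)}
optimal plan length = 2; 2 ≤ 4

Yes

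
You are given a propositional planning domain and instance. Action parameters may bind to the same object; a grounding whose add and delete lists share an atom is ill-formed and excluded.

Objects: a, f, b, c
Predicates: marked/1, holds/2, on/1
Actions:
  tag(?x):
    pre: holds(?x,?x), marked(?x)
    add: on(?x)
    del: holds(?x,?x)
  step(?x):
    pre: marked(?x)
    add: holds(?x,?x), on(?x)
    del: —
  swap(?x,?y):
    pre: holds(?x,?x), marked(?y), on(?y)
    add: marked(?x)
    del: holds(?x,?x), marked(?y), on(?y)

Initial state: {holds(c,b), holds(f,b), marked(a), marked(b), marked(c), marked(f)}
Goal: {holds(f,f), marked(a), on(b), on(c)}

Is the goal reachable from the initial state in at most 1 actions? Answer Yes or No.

No

1. step(f)  →  {holds(c,b), holds(f,b), holds(f,f), marked(a), marked(b), marked(c), marked(f), on(f)}
2. step(b)  →  {holds(b,b), holds(c,b), holds(f,b), holds(f,f), marked(a), marked(b), marked(c), marked(f), on(b), on(f)}
3. step(c)  →  {holds(b,b), holds(c,b), holds(c,c), holds(f,b), holds(f,f), marked(a), marked(b), marked(c), marked(f), on(b), on(c), on(f)}
optimal plan length = 3; 3 > 1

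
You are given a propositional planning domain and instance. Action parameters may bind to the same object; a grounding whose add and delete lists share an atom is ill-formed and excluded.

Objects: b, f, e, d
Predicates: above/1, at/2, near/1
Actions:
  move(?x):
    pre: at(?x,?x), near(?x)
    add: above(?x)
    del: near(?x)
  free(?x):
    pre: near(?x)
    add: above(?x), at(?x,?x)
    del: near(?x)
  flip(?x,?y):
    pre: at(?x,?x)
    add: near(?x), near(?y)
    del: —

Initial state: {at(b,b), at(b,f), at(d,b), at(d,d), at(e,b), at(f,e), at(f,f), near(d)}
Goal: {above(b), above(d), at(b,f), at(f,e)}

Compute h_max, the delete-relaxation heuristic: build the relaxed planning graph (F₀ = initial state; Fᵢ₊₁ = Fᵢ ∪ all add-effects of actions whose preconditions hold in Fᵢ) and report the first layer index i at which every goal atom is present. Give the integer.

2

F0 = init (8 atoms)
F1 = F0 ∪ {above(d), near(b), near(e), near(f)}  (12 atoms)
F2 = F1 ∪ {above(b), above(e), above(f), at(e,e)}  (16 atoms)
goal ⊆ F2  ⇒  h_max = 2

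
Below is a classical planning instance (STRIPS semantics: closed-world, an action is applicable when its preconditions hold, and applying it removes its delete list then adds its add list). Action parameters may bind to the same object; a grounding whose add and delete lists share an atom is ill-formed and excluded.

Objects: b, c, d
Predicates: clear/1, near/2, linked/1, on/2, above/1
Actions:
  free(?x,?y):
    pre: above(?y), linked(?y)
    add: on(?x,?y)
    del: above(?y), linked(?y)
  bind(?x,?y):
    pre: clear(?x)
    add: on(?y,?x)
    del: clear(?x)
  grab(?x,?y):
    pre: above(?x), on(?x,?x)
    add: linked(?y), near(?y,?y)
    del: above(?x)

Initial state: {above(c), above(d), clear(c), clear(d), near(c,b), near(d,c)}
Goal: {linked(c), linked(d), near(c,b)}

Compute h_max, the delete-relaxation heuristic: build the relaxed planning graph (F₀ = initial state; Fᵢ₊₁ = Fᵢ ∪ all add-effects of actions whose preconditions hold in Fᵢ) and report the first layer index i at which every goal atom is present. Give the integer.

2

F0 = init (6 atoms)
F1 = F0 ∪ {on(b,c), on(b,d), on(c,c), on(c,d), on(d,c), on(d,d)}  (12 atoms)
F2 = F1 ∪ {linked(b), linked(c), linked(d), near(b,b), near(c,c), near(d,d)}  (18 atoms)
goal ⊆ F2  ⇒  h_max = 2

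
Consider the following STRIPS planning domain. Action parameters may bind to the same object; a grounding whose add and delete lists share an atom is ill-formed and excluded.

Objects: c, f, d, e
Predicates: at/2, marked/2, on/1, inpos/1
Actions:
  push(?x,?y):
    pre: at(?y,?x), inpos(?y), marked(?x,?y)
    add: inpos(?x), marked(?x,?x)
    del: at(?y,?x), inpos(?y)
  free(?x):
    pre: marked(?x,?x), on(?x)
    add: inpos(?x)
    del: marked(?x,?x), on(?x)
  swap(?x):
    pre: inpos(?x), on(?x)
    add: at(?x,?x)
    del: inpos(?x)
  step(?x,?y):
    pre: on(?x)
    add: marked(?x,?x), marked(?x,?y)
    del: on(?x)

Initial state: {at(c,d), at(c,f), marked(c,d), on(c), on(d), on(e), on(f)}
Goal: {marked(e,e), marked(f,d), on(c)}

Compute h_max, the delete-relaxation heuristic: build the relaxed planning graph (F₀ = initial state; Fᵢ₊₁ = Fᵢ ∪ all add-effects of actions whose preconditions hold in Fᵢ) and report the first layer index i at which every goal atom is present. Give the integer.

1

F0 = init (7 atoms)
F1 = F0 ∪ {marked(c,c), marked(c,e), marked(c,f), marked(d,c), marked(d,d), marked(d,e), marked(d,f), marked(e,c), marked(e,d), marked(e,e), marked(e,f), marked(f,c), marked(f,d), marked(f,e), marked(f,f)}  (22 atoms)
goal ⊆ F1  ⇒  h_max = 1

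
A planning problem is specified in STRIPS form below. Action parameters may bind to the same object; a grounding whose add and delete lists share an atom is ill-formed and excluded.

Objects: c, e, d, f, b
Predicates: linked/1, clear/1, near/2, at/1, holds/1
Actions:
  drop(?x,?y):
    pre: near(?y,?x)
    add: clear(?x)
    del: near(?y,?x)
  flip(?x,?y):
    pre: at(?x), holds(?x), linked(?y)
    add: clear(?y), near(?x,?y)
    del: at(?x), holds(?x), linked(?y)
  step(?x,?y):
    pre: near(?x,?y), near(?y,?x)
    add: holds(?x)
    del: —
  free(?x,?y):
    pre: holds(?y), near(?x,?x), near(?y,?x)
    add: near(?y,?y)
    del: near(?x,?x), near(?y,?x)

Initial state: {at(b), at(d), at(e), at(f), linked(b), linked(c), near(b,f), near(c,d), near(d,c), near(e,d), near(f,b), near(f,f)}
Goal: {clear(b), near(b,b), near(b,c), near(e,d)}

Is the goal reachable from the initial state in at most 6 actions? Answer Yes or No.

Yes

1. step(b,f)  →  {at(b), at(d), at(e), at(f), holds(b), linked(b), linked(c), near(b,f), near(c,d), near(d,c), near(e,d), near(f,b), near(f,f)}
2. drop(b,f)  →  {at(b), at(d), at(e), at(f), clear(b), holds(b), linked(b), linked(c), near(b,f), near(c,d), near(d,c), near(e,d), near(f,f)}
3. free(f,b)  →  {at(b), at(d), at(e), at(f), clear(b), holds(b), linked(b), linked(c), near(b,b), near(c,d), near(d,c), near(e,d)}
4. flip(b,c)  →  {at(d), at(e), at(f), clear(b), clear(c), linked(b), near(b,b), near(b,c), near(c,d), near(d,c), near(e,d)}
optimal plan length = 4; 4 ≤ 6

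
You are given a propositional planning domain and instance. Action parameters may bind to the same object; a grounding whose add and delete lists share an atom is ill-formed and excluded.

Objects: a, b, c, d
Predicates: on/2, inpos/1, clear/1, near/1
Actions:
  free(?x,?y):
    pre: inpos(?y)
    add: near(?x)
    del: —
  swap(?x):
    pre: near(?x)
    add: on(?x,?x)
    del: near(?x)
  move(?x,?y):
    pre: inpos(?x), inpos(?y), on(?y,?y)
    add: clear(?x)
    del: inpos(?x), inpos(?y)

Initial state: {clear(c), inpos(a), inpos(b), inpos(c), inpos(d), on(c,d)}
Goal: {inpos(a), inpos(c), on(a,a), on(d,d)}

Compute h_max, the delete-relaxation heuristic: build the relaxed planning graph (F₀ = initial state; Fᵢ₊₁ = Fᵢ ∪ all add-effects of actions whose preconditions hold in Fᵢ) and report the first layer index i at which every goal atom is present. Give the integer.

2

F0 = init (6 atoms)
F1 = F0 ∪ {near(a), near(b), near(c), near(d)}  (10 atoms)
F2 = F1 ∪ {on(a,a), on(b,b), on(c,c), on(d,d)}  (14 atoms)
goal ⊆ F2  ⇒  h_max = 2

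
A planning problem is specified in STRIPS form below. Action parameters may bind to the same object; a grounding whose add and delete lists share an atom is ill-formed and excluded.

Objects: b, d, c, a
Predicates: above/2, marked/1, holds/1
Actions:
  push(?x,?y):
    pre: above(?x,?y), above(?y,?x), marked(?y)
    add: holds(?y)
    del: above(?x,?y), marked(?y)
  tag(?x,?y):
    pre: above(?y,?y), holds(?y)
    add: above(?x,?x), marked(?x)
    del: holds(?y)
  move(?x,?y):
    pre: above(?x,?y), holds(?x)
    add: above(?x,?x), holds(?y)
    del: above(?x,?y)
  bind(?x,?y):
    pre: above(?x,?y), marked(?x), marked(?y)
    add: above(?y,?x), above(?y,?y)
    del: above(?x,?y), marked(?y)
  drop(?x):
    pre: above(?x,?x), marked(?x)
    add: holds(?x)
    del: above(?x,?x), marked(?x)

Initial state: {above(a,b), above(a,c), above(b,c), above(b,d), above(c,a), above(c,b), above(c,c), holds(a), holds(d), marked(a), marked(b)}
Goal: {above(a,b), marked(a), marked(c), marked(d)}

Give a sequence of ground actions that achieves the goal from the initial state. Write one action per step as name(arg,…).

move(a,c); tag(d,c); tag(c,d)

1. move(a,c)  →  {above(a,a), above(a,b), above(b,c), above(b,d), above(c,a), above(c,b), above(c,c), holds(a), holds(c), holds(d), marked(a), marked(b)}
2. tag(d,c)  →  {above(a,a), above(a,b), above(b,c), above(b,d), above(c,a), above(c,b), above(c,c), above(d,d), holds(a), holds(d), marked(a), marked(b), marked(d)}
3. tag(c,d)  →  {above(a,a), above(a,b), above(b,c), above(b,d), above(c,a), above(c,b), above(c,c), above(d,d), holds(a), marked(a), marked(b), marked(c), marked(d)}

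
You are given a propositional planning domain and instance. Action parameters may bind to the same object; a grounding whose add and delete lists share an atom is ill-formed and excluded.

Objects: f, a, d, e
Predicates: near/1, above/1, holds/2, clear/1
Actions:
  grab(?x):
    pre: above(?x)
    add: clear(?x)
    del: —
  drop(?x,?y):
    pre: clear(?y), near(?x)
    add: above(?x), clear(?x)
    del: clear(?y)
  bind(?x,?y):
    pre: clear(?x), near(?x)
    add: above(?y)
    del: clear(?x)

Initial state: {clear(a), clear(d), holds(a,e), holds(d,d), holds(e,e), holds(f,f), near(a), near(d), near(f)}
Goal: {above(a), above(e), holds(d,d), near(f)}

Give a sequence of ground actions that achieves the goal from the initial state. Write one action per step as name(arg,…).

drop(a,d); bind(a,e)

1. drop(a,d)  →  {above(a), clear(a), holds(a,e), holds(d,d), holds(e,e), holds(f,f), near(a), near(d), near(f)}
2. bind(a,e)  →  {above(a), above(e), holds(a,e), holds(d,d), holds(e,e), holds(f,f), near(a), near(d), near(f)}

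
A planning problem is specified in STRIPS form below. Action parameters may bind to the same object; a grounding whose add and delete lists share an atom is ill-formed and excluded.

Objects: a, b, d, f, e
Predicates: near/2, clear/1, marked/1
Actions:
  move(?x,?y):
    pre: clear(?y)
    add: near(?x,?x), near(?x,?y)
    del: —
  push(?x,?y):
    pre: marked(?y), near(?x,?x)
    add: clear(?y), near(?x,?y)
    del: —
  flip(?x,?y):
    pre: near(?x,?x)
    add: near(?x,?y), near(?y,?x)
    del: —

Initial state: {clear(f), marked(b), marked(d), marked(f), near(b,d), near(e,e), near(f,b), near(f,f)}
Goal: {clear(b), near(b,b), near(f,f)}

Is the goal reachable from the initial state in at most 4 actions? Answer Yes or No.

1. move(b,f)  →  {clear(f), marked(b), marked(d), marked(f), near(b,b), near(b,d), near(b,f), near(e,e), near(f,b), near(f,f)}
2. push(b,b)  →  {clear(b), clear(f), marked(b), marked(d), marked(f), near(b,b), near(b,d), near(b,f), near(e,e), near(f,b), near(f,f)}
optimal plan length = 2; 2 ≤ 4

Yes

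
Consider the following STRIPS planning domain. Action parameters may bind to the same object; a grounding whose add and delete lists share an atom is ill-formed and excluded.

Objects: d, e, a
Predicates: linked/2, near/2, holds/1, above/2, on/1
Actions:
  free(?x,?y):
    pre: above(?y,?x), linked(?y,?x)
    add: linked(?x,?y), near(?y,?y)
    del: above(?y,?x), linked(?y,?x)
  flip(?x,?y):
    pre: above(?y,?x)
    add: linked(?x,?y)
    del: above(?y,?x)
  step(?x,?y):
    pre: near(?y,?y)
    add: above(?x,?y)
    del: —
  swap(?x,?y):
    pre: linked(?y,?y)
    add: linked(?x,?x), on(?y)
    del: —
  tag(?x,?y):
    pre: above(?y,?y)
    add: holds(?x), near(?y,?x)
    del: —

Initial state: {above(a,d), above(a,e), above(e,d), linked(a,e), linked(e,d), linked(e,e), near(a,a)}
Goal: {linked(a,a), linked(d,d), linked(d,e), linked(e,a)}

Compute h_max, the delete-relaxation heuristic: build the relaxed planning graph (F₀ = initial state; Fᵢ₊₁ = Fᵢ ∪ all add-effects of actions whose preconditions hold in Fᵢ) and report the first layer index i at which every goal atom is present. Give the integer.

1

F0 = init (7 atoms)
F1 = F0 ∪ {above(a,a), above(d,a), above(e,a), linked(a,a), linked(d,a), linked(d,d), linked(d,e), linked(e,a), near(e,e), on(e)}  (17 atoms)
goal ⊆ F1  ⇒  h_max = 1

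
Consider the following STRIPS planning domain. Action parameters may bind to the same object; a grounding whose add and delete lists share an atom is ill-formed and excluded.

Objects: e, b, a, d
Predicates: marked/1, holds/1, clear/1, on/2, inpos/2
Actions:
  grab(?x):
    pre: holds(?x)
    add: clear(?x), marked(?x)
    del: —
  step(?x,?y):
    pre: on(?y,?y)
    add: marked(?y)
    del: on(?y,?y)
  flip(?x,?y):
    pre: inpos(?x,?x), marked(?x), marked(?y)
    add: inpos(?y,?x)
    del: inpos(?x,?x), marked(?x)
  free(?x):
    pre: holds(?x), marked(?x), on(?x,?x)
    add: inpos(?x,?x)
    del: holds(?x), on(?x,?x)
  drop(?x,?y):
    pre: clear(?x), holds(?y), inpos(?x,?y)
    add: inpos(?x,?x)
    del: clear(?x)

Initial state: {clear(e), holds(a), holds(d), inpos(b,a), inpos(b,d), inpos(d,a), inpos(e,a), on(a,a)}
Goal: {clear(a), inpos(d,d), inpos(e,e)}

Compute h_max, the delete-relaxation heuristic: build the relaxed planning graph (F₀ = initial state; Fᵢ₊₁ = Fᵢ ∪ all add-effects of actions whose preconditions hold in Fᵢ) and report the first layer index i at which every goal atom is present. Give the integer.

2

F0 = init (8 atoms)
F1 = F0 ∪ {clear(a), clear(d), inpos(e,e), marked(a), marked(d)}  (13 atoms)
F2 = F1 ∪ {inpos(a,a), inpos(d,d)}  (15 atoms)
goal ⊆ F2  ⇒  h_max = 2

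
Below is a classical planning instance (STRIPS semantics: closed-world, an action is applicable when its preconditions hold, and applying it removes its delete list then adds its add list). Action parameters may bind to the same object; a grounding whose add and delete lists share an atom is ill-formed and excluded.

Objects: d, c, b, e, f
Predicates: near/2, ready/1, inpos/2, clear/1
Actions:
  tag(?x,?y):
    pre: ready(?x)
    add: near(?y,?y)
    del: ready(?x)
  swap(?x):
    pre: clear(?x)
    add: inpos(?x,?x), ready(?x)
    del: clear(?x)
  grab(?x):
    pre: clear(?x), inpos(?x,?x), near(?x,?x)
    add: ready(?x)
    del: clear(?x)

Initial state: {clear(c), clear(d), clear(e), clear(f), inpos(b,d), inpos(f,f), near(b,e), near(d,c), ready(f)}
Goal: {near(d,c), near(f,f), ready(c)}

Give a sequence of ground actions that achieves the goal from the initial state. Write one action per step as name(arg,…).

1. tag(f,f)  →  {clear(c), clear(d), clear(e), clear(f), inpos(b,d), inpos(f,f), near(b,e), near(d,c), near(f,f)}
2. swap(c)  →  {clear(d), clear(e), clear(f), inpos(b,d), inpos(c,c), inpos(f,f), near(b,e), near(d,c), near(f,f), ready(c)}

tag(f,f); swap(c)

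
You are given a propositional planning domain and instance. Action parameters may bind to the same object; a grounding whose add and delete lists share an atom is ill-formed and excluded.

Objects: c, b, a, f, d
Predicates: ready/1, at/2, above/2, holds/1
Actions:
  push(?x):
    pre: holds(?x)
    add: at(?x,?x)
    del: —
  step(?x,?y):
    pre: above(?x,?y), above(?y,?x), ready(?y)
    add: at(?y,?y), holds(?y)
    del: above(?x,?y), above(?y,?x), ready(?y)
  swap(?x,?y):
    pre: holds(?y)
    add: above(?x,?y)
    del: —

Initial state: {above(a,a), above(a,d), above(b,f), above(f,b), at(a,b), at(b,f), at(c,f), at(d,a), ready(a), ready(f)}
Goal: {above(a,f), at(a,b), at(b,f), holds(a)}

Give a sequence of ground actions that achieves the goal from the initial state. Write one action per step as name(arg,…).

1. step(b,f)  →  {above(a,a), above(a,d), at(a,b), at(b,f), at(c,f), at(d,a), at(f,f), holds(f), ready(a)}
2. step(a,a)  →  {above(a,d), at(a,a), at(a,b), at(b,f), at(c,f), at(d,a), at(f,f), holds(a), holds(f)}
3. swap(a,f)  →  {above(a,d), above(a,f), at(a,a), at(a,b), at(b,f), at(c,f), at(d,a), at(f,f), holds(a), holds(f)}

step(b,f); step(a,a); swap(a,f)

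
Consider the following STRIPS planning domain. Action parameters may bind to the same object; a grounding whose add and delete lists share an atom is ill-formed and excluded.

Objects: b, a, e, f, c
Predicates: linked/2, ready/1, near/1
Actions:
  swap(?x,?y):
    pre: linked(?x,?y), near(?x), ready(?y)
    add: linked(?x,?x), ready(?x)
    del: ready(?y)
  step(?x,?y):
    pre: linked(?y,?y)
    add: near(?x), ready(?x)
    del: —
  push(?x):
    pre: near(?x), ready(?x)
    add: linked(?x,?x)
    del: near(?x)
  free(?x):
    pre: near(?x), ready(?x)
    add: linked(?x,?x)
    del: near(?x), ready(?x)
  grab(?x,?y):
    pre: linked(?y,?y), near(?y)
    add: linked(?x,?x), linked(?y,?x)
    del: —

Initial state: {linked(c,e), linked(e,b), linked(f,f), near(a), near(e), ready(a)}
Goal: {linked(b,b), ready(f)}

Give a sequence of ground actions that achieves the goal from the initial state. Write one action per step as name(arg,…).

1. step(f,f)  →  {linked(c,e), linked(e,b), linked(f,f), near(a), near(e), near(f), ready(a), ready(f)}
2. grab(b,f)  →  {linked(b,b), linked(c,e), linked(e,b), linked(f,b), linked(f,f), near(a), near(e), near(f), ready(a), ready(f)}

step(f,f); grab(b,f)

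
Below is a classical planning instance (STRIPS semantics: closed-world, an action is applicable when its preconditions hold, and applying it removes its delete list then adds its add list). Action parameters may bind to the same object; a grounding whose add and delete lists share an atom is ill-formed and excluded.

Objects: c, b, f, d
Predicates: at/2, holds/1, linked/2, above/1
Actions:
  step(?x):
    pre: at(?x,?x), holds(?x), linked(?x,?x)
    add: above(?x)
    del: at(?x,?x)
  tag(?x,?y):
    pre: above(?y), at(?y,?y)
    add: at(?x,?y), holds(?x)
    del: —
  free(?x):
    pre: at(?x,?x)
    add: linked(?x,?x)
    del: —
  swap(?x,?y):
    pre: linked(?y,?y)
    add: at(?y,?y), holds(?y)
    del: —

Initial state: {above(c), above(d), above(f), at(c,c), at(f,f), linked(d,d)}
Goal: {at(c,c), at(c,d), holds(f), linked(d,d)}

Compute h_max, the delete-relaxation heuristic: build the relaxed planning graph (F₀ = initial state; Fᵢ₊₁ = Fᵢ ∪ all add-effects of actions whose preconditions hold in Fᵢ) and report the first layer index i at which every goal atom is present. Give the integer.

F0 = init (6 atoms)
F1 = F0 ∪ {at(b,c), at(b,f), at(c,f), at(d,c), at(d,d), at(d,f), at(f,c), holds(b), holds(c), holds(d), holds(f), linked(c,c), linked(f,f)}  (19 atoms)
F2 = F1 ∪ {at(b,d), at(c,d), at(f,d)}  (22 atoms)
goal ⊆ F2  ⇒  h_max = 2

2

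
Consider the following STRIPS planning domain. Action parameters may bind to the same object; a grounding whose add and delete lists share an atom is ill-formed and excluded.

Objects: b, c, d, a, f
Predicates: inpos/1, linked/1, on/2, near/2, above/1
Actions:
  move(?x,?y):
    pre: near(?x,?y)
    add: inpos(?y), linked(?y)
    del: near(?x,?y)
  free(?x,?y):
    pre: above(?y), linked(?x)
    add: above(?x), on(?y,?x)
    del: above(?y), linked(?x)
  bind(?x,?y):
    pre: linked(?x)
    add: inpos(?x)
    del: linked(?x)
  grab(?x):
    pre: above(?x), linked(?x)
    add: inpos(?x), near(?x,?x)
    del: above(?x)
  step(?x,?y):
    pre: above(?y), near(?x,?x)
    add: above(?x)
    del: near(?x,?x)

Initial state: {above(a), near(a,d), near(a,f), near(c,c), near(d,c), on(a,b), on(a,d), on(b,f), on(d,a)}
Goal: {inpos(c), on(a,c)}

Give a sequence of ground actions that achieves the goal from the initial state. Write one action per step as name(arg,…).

move(c,c); free(c,a)

1. move(c,c)  →  {above(a), inpos(c), linked(c), near(a,d), near(a,f), near(d,c), on(a,b), on(a,d), on(b,f), on(d,a)}
2. free(c,a)  →  {above(c), inpos(c), near(a,d), near(a,f), near(d,c), on(a,b), on(a,c), on(a,d), on(b,f), on(d,a)}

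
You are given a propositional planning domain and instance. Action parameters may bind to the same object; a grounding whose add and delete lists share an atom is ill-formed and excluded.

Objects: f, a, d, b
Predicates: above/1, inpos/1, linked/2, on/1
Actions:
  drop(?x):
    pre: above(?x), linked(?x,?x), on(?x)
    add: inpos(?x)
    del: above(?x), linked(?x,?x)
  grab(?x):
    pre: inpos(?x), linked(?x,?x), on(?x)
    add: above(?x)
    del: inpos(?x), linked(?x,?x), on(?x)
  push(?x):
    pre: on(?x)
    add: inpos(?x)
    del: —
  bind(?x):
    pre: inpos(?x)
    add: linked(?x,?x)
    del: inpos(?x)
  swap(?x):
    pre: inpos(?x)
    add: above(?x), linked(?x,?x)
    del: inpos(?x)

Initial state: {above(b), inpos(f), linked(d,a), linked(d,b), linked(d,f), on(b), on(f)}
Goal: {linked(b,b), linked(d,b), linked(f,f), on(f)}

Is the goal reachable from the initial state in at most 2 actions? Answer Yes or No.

1. push(b)  →  {above(b), inpos(b), inpos(f), linked(d,a), linked(d,b), linked(d,f), on(b), on(f)}
2. bind(f)  →  {above(b), inpos(b), linked(d,a), linked(d,b), linked(d,f), linked(f,f), on(b), on(f)}
3. bind(b)  →  {above(b), linked(b,b), linked(d,a), linked(d,b), linked(d,f), linked(f,f), on(b), on(f)}
optimal plan length = 3; 3 > 2

No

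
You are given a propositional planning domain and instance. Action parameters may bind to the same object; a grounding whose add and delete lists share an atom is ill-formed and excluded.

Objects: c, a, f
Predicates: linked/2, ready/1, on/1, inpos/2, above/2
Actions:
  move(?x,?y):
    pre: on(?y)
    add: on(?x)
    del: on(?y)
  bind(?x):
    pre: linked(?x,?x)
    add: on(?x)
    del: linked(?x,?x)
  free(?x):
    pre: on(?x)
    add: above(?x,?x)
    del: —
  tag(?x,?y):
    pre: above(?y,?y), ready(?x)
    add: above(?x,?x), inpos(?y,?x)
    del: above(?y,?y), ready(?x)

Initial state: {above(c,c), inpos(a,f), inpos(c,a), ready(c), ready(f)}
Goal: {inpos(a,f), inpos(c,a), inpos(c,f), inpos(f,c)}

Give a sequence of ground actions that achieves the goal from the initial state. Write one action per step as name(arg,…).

tag(f,c); tag(c,f)

1. tag(f,c)  →  {above(f,f), inpos(a,f), inpos(c,a), inpos(c,f), ready(c)}
2. tag(c,f)  →  {above(c,c), inpos(a,f), inpos(c,a), inpos(c,f), inpos(f,c)}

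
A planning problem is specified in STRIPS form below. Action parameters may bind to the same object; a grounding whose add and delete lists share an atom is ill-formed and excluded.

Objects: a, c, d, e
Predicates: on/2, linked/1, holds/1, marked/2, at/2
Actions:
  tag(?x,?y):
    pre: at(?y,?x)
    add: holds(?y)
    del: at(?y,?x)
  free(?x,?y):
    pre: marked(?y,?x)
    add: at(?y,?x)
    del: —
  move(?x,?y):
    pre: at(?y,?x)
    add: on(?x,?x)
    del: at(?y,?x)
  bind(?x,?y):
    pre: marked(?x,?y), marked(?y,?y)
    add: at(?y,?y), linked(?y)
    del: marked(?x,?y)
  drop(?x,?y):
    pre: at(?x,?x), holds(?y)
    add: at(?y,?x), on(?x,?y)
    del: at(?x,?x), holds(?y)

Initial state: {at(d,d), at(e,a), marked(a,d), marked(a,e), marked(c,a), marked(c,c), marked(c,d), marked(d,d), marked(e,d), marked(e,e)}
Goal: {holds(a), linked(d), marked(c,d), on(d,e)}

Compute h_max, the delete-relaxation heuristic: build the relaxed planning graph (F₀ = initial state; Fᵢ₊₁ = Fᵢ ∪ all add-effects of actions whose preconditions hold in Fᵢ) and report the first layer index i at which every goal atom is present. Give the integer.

2

F0 = init (10 atoms)
F1 = F0 ∪ {at(a,d), at(a,e), at(c,a), at(c,c), at(c,d), at(e,d), at(e,e), holds(d), holds(e), linked(c), linked(d), linked(e), on(a,a), on(d,d)}  (24 atoms)
F2 = F1 ∪ {at(d,c), at(d,e), at(e,c), holds(a), holds(c), on(c,c), on(c,d), on(c,e), on(d,e), on(e,d), on(e,e)}  (35 atoms)
goal ⊆ F2  ⇒  h_max = 2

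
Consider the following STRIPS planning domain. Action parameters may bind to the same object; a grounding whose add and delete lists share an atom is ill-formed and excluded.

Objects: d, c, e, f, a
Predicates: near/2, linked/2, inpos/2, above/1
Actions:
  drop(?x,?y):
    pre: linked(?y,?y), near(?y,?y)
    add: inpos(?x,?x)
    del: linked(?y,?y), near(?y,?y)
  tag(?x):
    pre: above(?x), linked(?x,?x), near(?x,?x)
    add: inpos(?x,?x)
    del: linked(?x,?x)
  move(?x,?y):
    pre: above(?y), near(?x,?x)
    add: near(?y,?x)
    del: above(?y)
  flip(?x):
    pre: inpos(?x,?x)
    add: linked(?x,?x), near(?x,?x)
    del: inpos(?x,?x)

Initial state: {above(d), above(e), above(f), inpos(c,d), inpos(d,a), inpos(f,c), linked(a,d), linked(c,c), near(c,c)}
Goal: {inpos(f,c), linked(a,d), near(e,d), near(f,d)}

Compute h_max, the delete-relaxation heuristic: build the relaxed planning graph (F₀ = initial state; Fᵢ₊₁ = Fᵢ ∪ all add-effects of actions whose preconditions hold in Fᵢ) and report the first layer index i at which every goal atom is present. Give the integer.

3

F0 = init (9 atoms)
F1 = F0 ∪ {inpos(a,a), inpos(c,c), inpos(d,d), inpos(e,e), inpos(f,f), near(d,c), near(e,c), near(f,c)}  (17 atoms)
F2 = F1 ∪ {linked(a,a), linked(d,d), linked(e,e), linked(f,f), near(a,a), near(d,d), near(e,e), near(f,f)}  (25 atoms)
F3 = F2 ∪ {near(d,a), near(d,e), near(d,f), near(e,a), near(e,d), near(e,f), near(f,a), near(f,d), near(f,e)}  (34 atoms)
goal ⊆ F3  ⇒  h_max = 3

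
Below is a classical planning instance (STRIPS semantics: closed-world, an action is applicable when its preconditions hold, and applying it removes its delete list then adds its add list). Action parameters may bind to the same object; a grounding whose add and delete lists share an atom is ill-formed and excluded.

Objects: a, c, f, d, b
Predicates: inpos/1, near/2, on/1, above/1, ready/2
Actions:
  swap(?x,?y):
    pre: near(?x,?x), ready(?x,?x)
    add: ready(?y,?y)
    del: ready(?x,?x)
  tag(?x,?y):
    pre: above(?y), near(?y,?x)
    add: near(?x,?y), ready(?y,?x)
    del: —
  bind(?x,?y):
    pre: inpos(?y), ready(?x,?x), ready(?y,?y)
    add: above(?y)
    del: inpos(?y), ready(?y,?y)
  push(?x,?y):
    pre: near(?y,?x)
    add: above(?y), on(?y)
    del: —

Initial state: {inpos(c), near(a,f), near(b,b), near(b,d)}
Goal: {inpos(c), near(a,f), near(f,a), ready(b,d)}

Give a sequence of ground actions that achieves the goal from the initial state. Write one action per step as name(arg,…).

push(f,a); tag(f,a); push(d,b); tag(d,b)

1. push(f,a)  →  {above(a), inpos(c), near(a,f), near(b,b), near(b,d), on(a)}
2. tag(f,a)  →  {above(a), inpos(c), near(a,f), near(b,b), near(b,d), near(f,a), on(a), ready(a,f)}
3. push(d,b)  →  {above(a), above(b), inpos(c), near(a,f), near(b,b), near(b,d), near(f,a), on(a), on(b), ready(a,f)}
4. tag(d,b)  →  {above(a), above(b), inpos(c), near(a,f), near(b,b), near(b,d), near(d,b), near(f,a), on(a), on(b), ready(a,f), ready(b,d)}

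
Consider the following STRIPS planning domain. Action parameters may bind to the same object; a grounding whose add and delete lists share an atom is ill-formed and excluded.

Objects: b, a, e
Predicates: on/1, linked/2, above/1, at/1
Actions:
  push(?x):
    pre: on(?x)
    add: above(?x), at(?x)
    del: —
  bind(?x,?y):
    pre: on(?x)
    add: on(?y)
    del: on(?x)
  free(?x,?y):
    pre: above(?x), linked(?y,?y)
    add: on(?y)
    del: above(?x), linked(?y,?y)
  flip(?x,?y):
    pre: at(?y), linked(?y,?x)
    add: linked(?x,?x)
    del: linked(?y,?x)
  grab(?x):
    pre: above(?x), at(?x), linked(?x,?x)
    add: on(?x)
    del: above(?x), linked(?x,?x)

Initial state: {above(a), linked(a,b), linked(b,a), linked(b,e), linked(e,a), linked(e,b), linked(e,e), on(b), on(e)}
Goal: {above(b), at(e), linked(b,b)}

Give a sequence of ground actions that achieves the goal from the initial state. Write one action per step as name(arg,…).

push(b); push(e); flip(b,e)

1. push(b)  →  {above(a), above(b), at(b), linked(a,b), linked(b,a), linked(b,e), linked(e,a), linked(e,b), linked(e,e), on(b), on(e)}
2. push(e)  →  {above(a), above(b), above(e), at(b), at(e), linked(a,b), linked(b,a), linked(b,e), linked(e,a), linked(e,b), linked(e,e), on(b), on(e)}
3. flip(b,e)  →  {above(a), above(b), above(e), at(b), at(e), linked(a,b), linked(b,a), linked(b,b), linked(b,e), linked(e,a), linked(e,e), on(b), on(e)}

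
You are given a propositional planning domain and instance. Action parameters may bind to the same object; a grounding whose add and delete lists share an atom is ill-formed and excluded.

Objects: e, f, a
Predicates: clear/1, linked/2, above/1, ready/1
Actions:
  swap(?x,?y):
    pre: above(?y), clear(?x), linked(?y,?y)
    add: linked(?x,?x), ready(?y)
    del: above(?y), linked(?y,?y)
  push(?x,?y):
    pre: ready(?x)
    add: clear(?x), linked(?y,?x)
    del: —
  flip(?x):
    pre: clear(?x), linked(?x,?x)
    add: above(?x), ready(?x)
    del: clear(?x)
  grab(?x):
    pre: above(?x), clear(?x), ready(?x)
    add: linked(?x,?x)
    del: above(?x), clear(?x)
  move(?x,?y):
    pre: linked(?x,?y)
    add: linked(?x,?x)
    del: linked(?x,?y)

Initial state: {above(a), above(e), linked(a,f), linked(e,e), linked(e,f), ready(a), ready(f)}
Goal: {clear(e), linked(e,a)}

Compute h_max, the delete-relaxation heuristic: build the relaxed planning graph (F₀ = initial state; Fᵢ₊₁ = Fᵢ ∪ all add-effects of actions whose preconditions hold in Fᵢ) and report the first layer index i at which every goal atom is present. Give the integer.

F0 = init (7 atoms)
F1 = F0 ∪ {clear(a), clear(f), linked(a,a), linked(e,a), linked(f,a), linked(f,f)}  (13 atoms)
F2 = F1 ∪ {above(f), ready(e)}  (15 atoms)
F3 = F2 ∪ {clear(e), linked(a,e), linked(f,e)}  (18 atoms)
goal ⊆ F3  ⇒  h_max = 3

3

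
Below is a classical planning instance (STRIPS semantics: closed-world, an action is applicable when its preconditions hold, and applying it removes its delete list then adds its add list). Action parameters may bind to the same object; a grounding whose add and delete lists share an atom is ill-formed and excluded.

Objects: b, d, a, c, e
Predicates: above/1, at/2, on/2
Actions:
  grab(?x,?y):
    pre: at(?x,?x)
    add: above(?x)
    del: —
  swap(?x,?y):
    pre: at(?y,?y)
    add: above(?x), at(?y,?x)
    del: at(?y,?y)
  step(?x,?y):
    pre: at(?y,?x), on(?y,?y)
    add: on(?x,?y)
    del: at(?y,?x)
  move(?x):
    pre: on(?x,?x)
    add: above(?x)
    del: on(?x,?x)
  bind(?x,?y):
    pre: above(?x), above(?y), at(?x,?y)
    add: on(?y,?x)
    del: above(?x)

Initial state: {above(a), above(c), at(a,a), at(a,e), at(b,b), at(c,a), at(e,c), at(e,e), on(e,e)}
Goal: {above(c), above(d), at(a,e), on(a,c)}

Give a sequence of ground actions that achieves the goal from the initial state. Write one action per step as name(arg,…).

1. swap(d,b)  →  {above(a), above(c), above(d), at(a,a), at(a,e), at(b,d), at(c,a), at(e,c), at(e,e), on(e,e)}
2. bind(c,a)  →  {above(a), above(d), at(a,a), at(a,e), at(b,d), at(c,a), at(e,c), at(e,e), on(a,c), on(e,e)}
3. swap(c,a)  →  {above(a), above(c), above(d), at(a,c), at(a,e), at(b,d), at(c,a), at(e,c), at(e,e), on(a,c), on(e,e)}

swap(d,b); bind(c,a); swap(c,a)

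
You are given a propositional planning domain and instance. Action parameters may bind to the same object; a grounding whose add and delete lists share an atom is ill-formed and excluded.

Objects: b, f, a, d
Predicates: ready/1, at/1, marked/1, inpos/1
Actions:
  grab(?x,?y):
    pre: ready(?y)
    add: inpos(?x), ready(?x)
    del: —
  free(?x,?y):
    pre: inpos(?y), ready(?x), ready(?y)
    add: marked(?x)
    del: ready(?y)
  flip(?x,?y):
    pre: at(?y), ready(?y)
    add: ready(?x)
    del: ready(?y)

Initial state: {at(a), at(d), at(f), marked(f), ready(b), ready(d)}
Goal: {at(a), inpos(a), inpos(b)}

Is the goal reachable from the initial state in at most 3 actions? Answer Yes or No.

1. grab(b,b)  →  {at(a), at(d), at(f), inpos(b), marked(f), ready(b), ready(d)}
2. grab(a,b)  →  {at(a), at(d), at(f), inpos(a), inpos(b), marked(f), ready(a), ready(b), ready(d)}
optimal plan length = 2; 2 ≤ 3

Yes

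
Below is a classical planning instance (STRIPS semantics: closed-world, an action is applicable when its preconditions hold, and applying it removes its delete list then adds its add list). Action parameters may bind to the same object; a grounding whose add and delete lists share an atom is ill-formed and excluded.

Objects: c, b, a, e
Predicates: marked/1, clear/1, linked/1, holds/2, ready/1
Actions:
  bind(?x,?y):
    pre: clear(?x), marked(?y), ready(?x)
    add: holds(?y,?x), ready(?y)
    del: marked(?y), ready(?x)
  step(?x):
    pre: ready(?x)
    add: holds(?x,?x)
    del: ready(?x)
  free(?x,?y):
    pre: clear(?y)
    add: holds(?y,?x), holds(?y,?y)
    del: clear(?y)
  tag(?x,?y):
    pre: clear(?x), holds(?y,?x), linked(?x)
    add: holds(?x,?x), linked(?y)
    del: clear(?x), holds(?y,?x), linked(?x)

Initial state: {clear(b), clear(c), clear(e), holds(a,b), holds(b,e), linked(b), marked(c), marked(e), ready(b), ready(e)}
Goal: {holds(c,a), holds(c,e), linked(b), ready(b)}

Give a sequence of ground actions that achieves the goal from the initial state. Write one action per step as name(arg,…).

1. bind(e,c)  →  {clear(b), clear(c), clear(e), holds(a,b), holds(b,e), holds(c,e), linked(b), marked(e), ready(b), ready(c)}
2. free(a,c)  →  {clear(b), clear(e), holds(a,b), holds(b,e), holds(c,a), holds(c,c), holds(c,e), linked(b), marked(e), ready(b), ready(c)}

bind(e,c); free(a,c)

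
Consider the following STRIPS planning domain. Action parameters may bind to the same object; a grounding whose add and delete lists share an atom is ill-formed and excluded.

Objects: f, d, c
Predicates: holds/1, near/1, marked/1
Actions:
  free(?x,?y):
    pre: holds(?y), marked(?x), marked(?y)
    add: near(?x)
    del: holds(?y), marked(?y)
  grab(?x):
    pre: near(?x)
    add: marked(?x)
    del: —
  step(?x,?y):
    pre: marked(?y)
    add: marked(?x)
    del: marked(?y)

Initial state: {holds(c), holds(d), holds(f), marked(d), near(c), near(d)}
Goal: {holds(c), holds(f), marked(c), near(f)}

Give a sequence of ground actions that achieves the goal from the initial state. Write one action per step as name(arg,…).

1. grab(c)  →  {holds(c), holds(d), holds(f), marked(c), marked(d), near(c), near(d)}
2. step(f,d)  →  {holds(c), holds(d), holds(f), marked(c), marked(f), near(c), near(d)}
3. grab(d)  →  {holds(c), holds(d), holds(f), marked(c), marked(d), marked(f), near(c), near(d)}
4. free(f,d)  →  {holds(c), holds(f), marked(c), marked(f), near(c), near(d), near(f)}

grab(c); step(f,d); grab(d); free(f,d)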